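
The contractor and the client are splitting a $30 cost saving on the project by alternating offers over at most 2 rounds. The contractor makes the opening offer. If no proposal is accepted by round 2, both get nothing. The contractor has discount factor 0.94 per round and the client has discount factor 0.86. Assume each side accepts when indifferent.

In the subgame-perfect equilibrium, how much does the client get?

25.8

Round 2 (the client proposes): rejection yields 0 for the contractor; the client offers 0 and keeps 30.
Round 1 (the contractor proposes): the client can get 30 next round, worth 0.86 × 30 = 25.8 now, so the contractor offers 25.8, keeping 4.2.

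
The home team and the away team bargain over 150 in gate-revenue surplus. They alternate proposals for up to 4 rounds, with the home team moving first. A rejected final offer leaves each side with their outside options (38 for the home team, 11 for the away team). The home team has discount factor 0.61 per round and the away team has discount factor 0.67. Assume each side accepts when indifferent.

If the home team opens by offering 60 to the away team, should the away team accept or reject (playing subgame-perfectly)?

Reject

Round 4 (the away team proposes): the home team gets 38 if talks fail, so the away team offers 38 and keeps 112.
Round 3 (the home team proposes): the away team can get 112 next round, worth 0.67 × 112 = 75.04 now. The home team offers 75.04 and keeps 150 − 75.04 = 74.96.
Round 2 (the away team proposes): the home team can get 74.96 next round, worth 0.61 × 74.96 = 45.7256 now, so the away team offers 45.7256, keeping 104.2744.
So by rejecting in round 1, the away team gets 104.2744 next round, worth 0.67 × 104.2744 = 69.863848 now.
Offer 60 < 69.863848, so the away team rejects.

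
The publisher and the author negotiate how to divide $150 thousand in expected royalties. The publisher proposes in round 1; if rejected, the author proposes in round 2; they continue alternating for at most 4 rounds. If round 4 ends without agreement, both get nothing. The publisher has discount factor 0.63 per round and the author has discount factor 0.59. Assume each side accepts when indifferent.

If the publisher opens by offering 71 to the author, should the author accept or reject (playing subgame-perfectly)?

Accept

Work out the author's continuation value if the offer is rejected.
Round 4 (the author proposes): the publisher will accept anything ≥ 0, so the author offers 0 and keeps 150.
Round 3 (the publisher proposes): the author can get 150 next round, worth 0.59 × 150 = 88.5 now. The publisher offers 88.5 and keeps 150 − 88.5 = 61.5.
Round 2 (the author proposes): the publisher can get 61.5 next round, worth 0.63 × 61.5 = 38.745 now, so the author offers 38.745, keeping 111.255.
So by rejecting in round 1, the author gets 111.255 next round, worth 0.59 × 111.255 = 65.64045 now.
Offer 71 ≥ 65.64045, so the author accepts.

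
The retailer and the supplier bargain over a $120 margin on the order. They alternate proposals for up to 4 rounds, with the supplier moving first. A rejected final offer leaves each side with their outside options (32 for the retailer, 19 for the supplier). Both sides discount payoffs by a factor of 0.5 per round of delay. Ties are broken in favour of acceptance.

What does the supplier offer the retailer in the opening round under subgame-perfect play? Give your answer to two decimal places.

42.63

Round 4 (the retailer proposes): the supplier gets 19 if talks fail, so the retailer offers 19 and keeps 101.
Round 3 (the supplier proposes): the retailer can get 101 next round, worth 0.5 × 101 = 50.5 now; the supplier offers that and keeps 69.5.
Round 2 (the retailer proposes): the supplier can get 69.5 next round, worth 0.5 × 69.5 = 34.75 now; the retailer offers that and keeps 85.25.
Round 1 (the supplier proposes): the retailer can get 85.25 next round, worth 0.5 × 85.25 = 42.625 now. The supplier offers 42.625 and keeps 120 − 42.625 = 77.375.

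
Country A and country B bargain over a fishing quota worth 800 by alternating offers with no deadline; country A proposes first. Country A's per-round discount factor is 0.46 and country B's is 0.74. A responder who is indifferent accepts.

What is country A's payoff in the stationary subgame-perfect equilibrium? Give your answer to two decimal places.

When country A proposes, country B accepts any offer worth at least 0.74 times what country B would get by proposing next round; and vice versa.
This gives x = 800 − 0.74y and y = 800 − 0.46x, where x and y are each side's share when it proposes.
Hence (1 − 0.74·0.46)x = 800(1 − 0.74), i.e. 0.6596·x = 208.
x ≈ 315.3426; country B's share is 800 − x ≈ 484.6574.

315.34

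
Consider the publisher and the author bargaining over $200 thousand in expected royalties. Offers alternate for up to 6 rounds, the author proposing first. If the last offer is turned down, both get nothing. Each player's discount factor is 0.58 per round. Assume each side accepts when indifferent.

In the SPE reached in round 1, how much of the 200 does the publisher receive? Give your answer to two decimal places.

78.24

Round 6 (the publisher proposes): rejection yields 0 for the author; the publisher offers 0 and keeps 200.
Round 5 (the author proposes): the publisher can get 200 next round, worth 0.58 × 200 = 116 now. The author offers 116 and keeps 200 − 116 = 84.
Round 4 (the publisher proposes): the author can get 84 next round, worth 0.58 × 84 = 48.72 now; the publisher offers that and keeps 151.28.
Round 3 (the author proposes): the publisher can get 151.28 next round, worth 0.58 × 151.28 = 87.7424 now. The author offers 87.7424 and keeps 200 − 87.7424 = 112.2576.
Round 2 (the publisher proposes): the author can get 112.2576 next round, worth 0.58 × 112.2576 = 65.109408 now, so the publisher offers 65.109408, keeping 134.890592.
Round 1 (the author proposes): the publisher can get 134.890592 next round, worth 0.58 × 134.890592 = 78.23654336 now, so the author offers 78.23654336, keeping 121.76345664.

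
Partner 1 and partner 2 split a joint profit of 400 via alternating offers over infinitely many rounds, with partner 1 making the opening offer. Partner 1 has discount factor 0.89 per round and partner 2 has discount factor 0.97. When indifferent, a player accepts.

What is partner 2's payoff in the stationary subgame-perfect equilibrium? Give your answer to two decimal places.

When partner 1 proposes, partner 2 accepts any offer worth at least 0.97 times what partner 2 would get by proposing next round; and vice versa.
This gives x = 400 − 0.97y and y = 400 − 0.89x, where x and y are each side's share when it proposes.
Hence (1 − 0.97·0.89)x = 400(1 − 0.97), i.e. 0.1367·x = 12.
x ≈ 87.7835; partner 2's share is 400 − x ≈ 312.2165.

312.22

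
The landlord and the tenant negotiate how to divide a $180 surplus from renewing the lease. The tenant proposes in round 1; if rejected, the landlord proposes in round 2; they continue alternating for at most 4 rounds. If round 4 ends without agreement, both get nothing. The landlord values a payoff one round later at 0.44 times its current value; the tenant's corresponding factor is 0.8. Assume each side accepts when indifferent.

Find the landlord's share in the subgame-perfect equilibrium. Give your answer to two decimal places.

43.72

Work backward from the last round.
Round 4 (the landlord proposes): rejection yields 0 for the tenant; the landlord offers 0 and keeps 180.
Round 3 (the tenant proposes): the landlord can get 180 next round, worth 0.44 × 180 = 79.2 now; the tenant offers that and keeps 100.8.
Round 2 (the landlord proposes): the tenant can get 100.8 next round, worth 0.8 × 100.8 = 80.64 now; the landlord offers that and keeps 99.36.
Round 1 (the tenant proposes): the landlord can get 99.36 next round, worth 0.44 × 99.36 = 43.7184 now. The tenant offers 43.7184 and keeps 180 − 43.7184 = 136.2816.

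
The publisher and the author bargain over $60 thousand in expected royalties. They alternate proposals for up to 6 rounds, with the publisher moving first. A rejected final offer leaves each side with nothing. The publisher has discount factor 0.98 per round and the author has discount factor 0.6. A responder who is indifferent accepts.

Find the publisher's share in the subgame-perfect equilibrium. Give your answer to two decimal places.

46.41

Solve by backward induction from round 6.
Round 6 (the author proposes): the publisher will accept anything ≥ 0, so the author offers 0 and keeps 60.
Round 5 (the publisher proposes): the author can get 60 next round, worth 0.6 × 60 = 36 now, so the publisher offers 36, keeping 24.
Round 4 (the author proposes): the publisher can get 24 next round, worth 0.98 × 24 = 23.52 now; the author offers that and keeps 36.48.
Round 3 (the publisher proposes): the author can get 36.48 next round, worth 0.6 × 36.48 = 21.888 now. The publisher offers 21.888 and keeps 60 − 21.888 = 38.112.
Round 2 (the author proposes): the publisher can get 38.112 next round, worth 0.98 × 38.112 = 37.34976 now. The author offers 37.34976 and keeps 60 − 37.34976 = 22.65024.
Round 1 (the publisher proposes): the author can get 22.65024 next round, worth 0.6 × 22.65024 = 13.590144 now; the publisher offers that and keeps 46.409856.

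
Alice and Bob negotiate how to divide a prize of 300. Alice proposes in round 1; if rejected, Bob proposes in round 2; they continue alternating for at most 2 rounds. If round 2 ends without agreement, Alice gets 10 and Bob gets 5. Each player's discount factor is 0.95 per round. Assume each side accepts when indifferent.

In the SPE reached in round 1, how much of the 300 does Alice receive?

24.5

Round 2 (Bob proposes): Alice gets 10 if talks fail, so Bob offers 10 and keeps 290.
Round 1 (Alice proposes): Bob can get 290 next round, worth 0.95 × 290 = 275.5 now; Alice offers that and keeps 24.5.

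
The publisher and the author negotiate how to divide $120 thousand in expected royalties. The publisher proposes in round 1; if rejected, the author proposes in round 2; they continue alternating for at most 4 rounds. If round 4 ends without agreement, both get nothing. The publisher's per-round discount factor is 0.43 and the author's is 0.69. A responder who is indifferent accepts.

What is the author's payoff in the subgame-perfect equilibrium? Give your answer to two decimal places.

71.76

Round 4 (the author proposes): rejection yields 0 for the publisher; the author offers 0 and keeps 120.
Round 3 (the publisher proposes): the author can get 120 next round, worth 0.69 × 120 = 82.8 now; the publisher offers that and keeps 37.2.
Round 2 (the author proposes): the publisher can get 37.2 next round, worth 0.43 × 37.2 = 15.996 now, so the author offers 15.996, keeping 104.004.
Round 1 (the publisher proposes): the author can get 104.004 next round, worth 0.69 × 104.004 = 71.76276 now, so the publisher offers 71.76276, keeping 48.23724.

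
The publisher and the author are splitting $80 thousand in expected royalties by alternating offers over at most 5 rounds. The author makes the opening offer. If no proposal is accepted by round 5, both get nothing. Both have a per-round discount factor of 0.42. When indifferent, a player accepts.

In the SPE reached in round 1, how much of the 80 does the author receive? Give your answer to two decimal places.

Round 5 (the author proposes): rejection yields 0 for the publisher; the author offers 0 and keeps 80.
Round 4 (the publisher proposes): the author can get 80 next round, worth 0.42 × 80 = 33.6 now; the publisher offers that and keeps 46.4.
Round 3 (the author proposes): the publisher can get 46.4 next round, worth 0.42 × 46.4 = 19.488 now. The author offers 19.488 and keeps 80 − 19.488 = 60.512.
Round 2 (the publisher proposes): the author can get 60.512 next round, worth 0.42 × 60.512 = 25.41504 now; the publisher offers that and keeps 54.58496.
Round 1 (the author proposes): the publisher can get 54.58496 next round, worth 0.42 × 54.58496 = 22.9256832 now; the author offers that and keeps 57.0743168.

57.07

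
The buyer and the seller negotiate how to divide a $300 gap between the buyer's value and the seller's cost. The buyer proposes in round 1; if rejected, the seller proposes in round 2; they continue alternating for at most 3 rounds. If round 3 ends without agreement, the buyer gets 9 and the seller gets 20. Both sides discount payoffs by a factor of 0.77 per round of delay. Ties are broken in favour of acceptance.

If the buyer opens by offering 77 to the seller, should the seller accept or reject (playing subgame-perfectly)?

Round 3 (the buyer proposes): the seller gets 20 if talks fail, so the buyer offers 20 and keeps 280.
Round 2 (the seller proposes): the buyer can get 280 next round, worth 0.77 × 280 = 215.6 now. The seller offers 215.6 and keeps 300 − 215.6 = 84.4.
So by rejecting in round 1, the seller gets 84.4 next round, worth 0.77 × 84.4 = 64.988 now.
Offer 77 ≥ 64.988, so the seller accepts.

Accept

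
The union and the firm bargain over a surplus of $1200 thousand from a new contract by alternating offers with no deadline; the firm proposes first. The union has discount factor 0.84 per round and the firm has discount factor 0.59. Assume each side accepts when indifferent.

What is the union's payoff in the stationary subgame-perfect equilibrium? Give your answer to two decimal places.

819.35

In a stationary SPE each proposer offers the other exactly their discounted continuation value.
If the firm keeps x when proposing and the union keeps y when proposing, then x = 1200 − 0.84y and y = 1200 − 0.59x.
Solving: x = 1200(1 − 0.84) / (1 − 0.59·0.84) = 192 / 0.5044 ≈ 380.6503.
The union gets 1200 − 380.6503 ≈ 819.3497.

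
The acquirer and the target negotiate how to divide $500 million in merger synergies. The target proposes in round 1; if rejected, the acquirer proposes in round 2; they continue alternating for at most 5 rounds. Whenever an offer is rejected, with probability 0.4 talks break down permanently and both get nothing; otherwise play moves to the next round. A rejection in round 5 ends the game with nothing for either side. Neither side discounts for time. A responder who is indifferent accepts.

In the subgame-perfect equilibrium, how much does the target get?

By backward induction:
Round 5 (the target proposes): rejection yields 0 for the acquirer; the target offers 0 and keeps 500.
Round 4 (the acquirer proposes): rejecting gives the target an expected 0.6 × 500 = 300. The acquirer offers 300 and keeps 500 − 300 = 200.
Round 3 (the target proposes): rejecting gives the acquirer an expected 0.6 × 200 = 120; the target offers that and keeps 380.
Round 2 (the acquirer proposes): rejecting gives the target an expected 0.6 × 380 = 228, so the acquirer offers 228, keeping 272.
Round 1 (the target proposes): rejecting gives the acquirer an expected 0.6 × 272 = 163.2. The target offers 163.2 and keeps 500 − 163.2 = 336.8.

336.8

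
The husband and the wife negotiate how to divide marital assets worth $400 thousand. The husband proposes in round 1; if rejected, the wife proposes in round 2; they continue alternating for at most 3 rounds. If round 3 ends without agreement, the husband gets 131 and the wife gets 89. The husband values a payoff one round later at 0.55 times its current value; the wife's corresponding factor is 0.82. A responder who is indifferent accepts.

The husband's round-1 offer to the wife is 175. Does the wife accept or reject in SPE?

Reject

Round 3 (the husband proposes): the wife gets 89 if talks fail, so the husband offers 89 and keeps 311.
Round 2 (the wife proposes): the husband can get 311 next round, worth 0.55 × 311 = 171.05 now, so the wife offers 171.05, keeping 228.95.
So by rejecting in round 1, the wife gets 228.95 next round, worth 0.82 × 228.95 = 187.739 now.
Offer 175 < 187.739, so the wife rejects.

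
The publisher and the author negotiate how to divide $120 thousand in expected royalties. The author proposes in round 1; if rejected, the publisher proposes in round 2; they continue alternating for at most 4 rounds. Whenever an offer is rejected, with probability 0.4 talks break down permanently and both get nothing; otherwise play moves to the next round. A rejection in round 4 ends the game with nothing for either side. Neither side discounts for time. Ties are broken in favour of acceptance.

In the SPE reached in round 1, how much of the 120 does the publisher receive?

By backward induction:
Round 4 (the publisher proposes): the author will accept anything ≥ 0, so the publisher offers 0 and keeps 120.
Round 3 (the author proposes): rejecting gives the publisher an expected 0.6 × 120 = 72. The author offers 72 and keeps 120 − 72 = 48.
Round 2 (the publisher proposes): rejecting gives the author an expected 0.6 × 48 = 28.8. The publisher offers 28.8 and keeps 120 − 28.8 = 91.2.
Round 1 (the author proposes): rejecting gives the publisher an expected 0.6 × 91.2 = 54.72; the author offers that and keeps 65.28.

54.72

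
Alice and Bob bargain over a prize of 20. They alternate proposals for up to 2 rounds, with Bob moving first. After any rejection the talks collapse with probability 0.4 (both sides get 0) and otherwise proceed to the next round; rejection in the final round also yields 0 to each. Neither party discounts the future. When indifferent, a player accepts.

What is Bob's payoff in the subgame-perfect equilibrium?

8

By backward induction:
Round 2 (Alice proposes): rejection yields 0 for Bob; Alice offers 0 and keeps 20.
Round 1 (Bob proposes): rejecting gives Alice an expected 0.6 × 20 = 12. Bob offers 12 and keeps 20 − 12 = 8.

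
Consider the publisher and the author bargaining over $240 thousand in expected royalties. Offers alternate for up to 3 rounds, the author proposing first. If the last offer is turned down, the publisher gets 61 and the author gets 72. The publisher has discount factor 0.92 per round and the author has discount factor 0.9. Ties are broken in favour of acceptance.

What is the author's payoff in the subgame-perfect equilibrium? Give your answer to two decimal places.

Round 3 (the author proposes): the publisher gets 61 if talks fail, so the author offers 61 and keeps 179.
Round 2 (the publisher proposes): the author can get 179 next round, worth 0.9 × 179 = 161.1 now. The publisher offers 161.1 and keeps 240 − 161.1 = 78.9.
Round 1 (the author proposes): the publisher can get 78.9 next round, worth 0.92 × 78.9 = 72.588 now. The author offers 72.588 and keeps 240 − 72.588 = 167.412.

167.41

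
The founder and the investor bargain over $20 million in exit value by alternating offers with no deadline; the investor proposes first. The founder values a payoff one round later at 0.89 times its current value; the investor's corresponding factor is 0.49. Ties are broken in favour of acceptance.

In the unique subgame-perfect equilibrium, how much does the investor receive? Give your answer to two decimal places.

In a stationary SPE each proposer offers the other exactly their discounted continuation value.
If the investor keeps x when proposing and the founder keeps y when proposing, then x = 20 − 0.89y and y = 20 − 0.49x.
Solving: x = 20(1 − 0.89) / (1 − 0.49·0.89) = 2.2 / 0.5639 ≈ 3.9014.
The founder gets 20 − 3.9014 ≈ 16.0986.

3.90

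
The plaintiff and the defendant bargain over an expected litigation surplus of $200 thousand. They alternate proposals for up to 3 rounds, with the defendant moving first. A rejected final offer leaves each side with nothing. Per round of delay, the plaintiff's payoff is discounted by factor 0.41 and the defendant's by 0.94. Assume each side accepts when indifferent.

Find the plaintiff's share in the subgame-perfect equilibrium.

4.92

Round 3 (the defendant proposes): rejection yields 0 for the plaintiff; the defendant offers 0 and keeps 200.
Round 2 (the plaintiff proposes): the defendant can get 200 next round, worth 0.94 × 200 = 188 now; the plaintiff offers that and keeps 12.
Round 1 (the defendant proposes): the plaintiff can get 12 next round, worth 0.41 × 12 = 4.92 now. The defendant offers 4.92 and keeps 200 − 4.92 = 195.08.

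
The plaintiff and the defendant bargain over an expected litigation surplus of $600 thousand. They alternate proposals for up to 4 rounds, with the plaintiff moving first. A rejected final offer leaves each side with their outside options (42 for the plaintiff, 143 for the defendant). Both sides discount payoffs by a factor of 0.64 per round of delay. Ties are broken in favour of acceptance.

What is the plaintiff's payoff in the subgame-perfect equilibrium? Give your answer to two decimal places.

Round 4 (the defendant proposes): the plaintiff gets 42 if talks fail, so the defendant offers 42 and keeps 558.
Round 3 (the plaintiff proposes): the defendant can get 558 next round, worth 0.64 × 558 = 357.12 now. The plaintiff offers 357.12 and keeps 600 − 357.12 = 242.88.
Round 2 (the defendant proposes): the plaintiff can get 242.88 next round, worth 0.64 × 242.88 = 155.4432 now, so the defendant offers 155.4432, keeping 444.5568.
Round 1 (the plaintiff proposes): the defendant can get 444.5568 next round, worth 0.64 × 444.5568 = 284.516352 now; the plaintiff offers that and keeps 315.483648.

315.48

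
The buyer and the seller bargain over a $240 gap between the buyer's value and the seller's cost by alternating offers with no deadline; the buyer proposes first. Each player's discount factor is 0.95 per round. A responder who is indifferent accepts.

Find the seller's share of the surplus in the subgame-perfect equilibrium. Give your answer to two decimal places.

116.92

In a stationary SPE each proposer offers the other exactly their discounted continuation value.
If the buyer keeps x when proposing and the seller keeps y when proposing, then x = 240 − 0.95y and y = 240 − 0.95x.
Solving: x = 240(1 − 0.95) / (1 − 0.95·0.95) = 12 / 0.0975 ≈ 123.0769.
The seller gets 240 − 123.0769 ≈ 116.9231.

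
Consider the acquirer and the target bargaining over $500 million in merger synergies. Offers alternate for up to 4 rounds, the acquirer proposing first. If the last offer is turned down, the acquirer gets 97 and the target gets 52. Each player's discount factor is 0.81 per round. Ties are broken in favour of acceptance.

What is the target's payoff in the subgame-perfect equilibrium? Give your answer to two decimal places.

Solve by backward induction from round 4.
Round 4 (the target proposes): the acquirer gets 97 if talks fail, so the target offers 97 and keeps 403.
Round 3 (the acquirer proposes): the target can get 403 next round, worth 0.81 × 403 = 326.43 now; the acquirer offers that and keeps 173.57.
Round 2 (the target proposes): the acquirer can get 173.57 next round, worth 0.81 × 173.57 = 140.5917 now. The target offers 140.5917 and keeps 500 − 140.5917 = 359.4083.
Round 1 (the acquirer proposes): the target can get 359.4083 next round, worth 0.81 × 359.4083 = 291.120723 now. The acquirer offers 291.120723 and keeps 500 − 291.120723 = 208.879277.

291.12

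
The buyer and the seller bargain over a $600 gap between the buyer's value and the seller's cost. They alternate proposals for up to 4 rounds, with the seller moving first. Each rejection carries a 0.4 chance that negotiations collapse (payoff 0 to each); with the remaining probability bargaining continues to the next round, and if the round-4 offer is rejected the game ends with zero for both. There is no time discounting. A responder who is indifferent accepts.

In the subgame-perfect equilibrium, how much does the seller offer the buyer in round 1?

273.6

By backward induction:
Round 4 (the buyer proposes): rejection yields 0 for the seller; the buyer offers 0 and keeps 600.
Round 3 (the seller proposes): rejecting gives the buyer an expected 0.6 × 600 = 360, so the seller offers 360, keeping 240.
Round 2 (the buyer proposes): rejecting gives the seller an expected 0.6 × 240 = 144, so the buyer offers 144, keeping 456.
Round 1 (the seller proposes): rejecting gives the buyer an expected 0.6 × 456 = 273.6, so the seller offers 273.6, keeping 326.4.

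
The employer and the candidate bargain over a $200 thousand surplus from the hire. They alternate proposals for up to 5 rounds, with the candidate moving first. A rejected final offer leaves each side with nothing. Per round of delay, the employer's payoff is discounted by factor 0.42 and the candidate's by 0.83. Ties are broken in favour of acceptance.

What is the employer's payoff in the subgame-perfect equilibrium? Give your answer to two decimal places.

19.26

Round 5 (the candidate proposes): the employer will accept anything ≥ 0, so the candidate offers 0 and keeps 200.
Round 4 (the employer proposes): the candidate can get 200 next round, worth 0.83 × 200 = 166 now, so the employer offers 166, keeping 34.
Round 3 (the candidate proposes): the employer can get 34 next round, worth 0.42 × 34 = 14.28 now; the candidate offers that and keeps 185.72.
Round 2 (the employer proposes): the candidate can get 185.72 next round, worth 0.83 × 185.72 = 154.1476 now, so the employer offers 154.1476, keeping 45.8524.
Round 1 (the candidate proposes): the employer can get 45.8524 next round, worth 0.42 × 45.8524 = 19.258008 now; the candidate offers that and keeps 180.741992.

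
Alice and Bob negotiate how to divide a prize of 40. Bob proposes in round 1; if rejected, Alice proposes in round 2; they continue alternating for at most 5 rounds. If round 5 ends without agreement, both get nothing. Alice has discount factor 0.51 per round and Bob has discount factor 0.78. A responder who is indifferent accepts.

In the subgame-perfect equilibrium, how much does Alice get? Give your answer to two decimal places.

Round 5 (Bob proposes): rejection yields 0 for Alice; Bob offers 0 and keeps 40.
Round 4 (Alice proposes): Bob can get 40 next round, worth 0.78 × 40 = 31.2 now; Alice offers that and keeps 8.8.
Round 3 (Bob proposes): Alice can get 8.8 next round, worth 0.51 × 8.8 = 4.488 now. Bob offers 4.488 and keeps 40 − 4.488 = 35.512.
Round 2 (Alice proposes): Bob can get 35.512 next round, worth 0.78 × 35.512 = 27.69936 now, so Alice offers 27.69936, keeping 12.30064.
Round 1 (Bob proposes): Alice can get 12.30064 next round, worth 0.51 × 12.30064 = 6.2733264 now, so Bob offers 6.2733264, keeping 33.7266736.

6.27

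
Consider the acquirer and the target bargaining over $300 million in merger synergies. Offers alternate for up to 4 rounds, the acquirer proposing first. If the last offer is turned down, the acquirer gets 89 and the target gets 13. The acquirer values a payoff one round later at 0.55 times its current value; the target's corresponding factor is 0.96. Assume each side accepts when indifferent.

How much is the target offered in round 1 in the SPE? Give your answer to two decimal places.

Round 4 (the target proposes): the acquirer gets 89 if talks fail, so the target offers 89 and keeps 211.
Round 3 (the acquirer proposes): the target can get 211 next round, worth 0.96 × 211 = 202.56 now; the acquirer offers that and keeps 97.44.
Round 2 (the target proposes): the acquirer can get 97.44 next round, worth 0.55 × 97.44 = 53.592 now; the target offers that and keeps 246.408.
Round 1 (the acquirer proposes): the target can get 246.408 next round, worth 0.96 × 246.408 = 236.55168 now. The acquirer offers 236.55168 and keeps 300 − 236.55168 = 63.44832.

236.55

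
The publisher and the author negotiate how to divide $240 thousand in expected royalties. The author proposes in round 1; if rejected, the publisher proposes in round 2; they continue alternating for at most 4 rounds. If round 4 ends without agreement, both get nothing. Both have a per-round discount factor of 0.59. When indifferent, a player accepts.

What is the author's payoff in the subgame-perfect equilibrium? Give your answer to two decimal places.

Round 4 (the publisher proposes): rejection yields 0 for the author; the publisher offers 0 and keeps 240.
Round 3 (the author proposes): the publisher can get 240 next round, worth 0.59 × 240 = 141.6 now, so the author offers 141.6, keeping 98.4.
Round 2 (the publisher proposes): the author can get 98.4 next round, worth 0.59 × 98.4 = 58.056 now. The publisher offers 58.056 and keeps 240 − 58.056 = 181.944.
Round 1 (the author proposes): the publisher can get 181.944 next round, worth 0.59 × 181.944 = 107.34696 now. The author offers 107.34696 and keeps 240 − 107.34696 = 132.65304.

132.65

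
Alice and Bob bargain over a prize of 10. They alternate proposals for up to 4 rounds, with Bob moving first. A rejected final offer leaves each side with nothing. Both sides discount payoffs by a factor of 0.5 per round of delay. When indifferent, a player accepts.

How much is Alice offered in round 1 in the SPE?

Work backward from the last round.
Round 4 (Alice proposes): rejection yields 0 for Bob; Alice offers 0 and keeps 10.
Round 3 (Bob proposes): Alice can get 10 next round, worth 0.5 × 10 = 5 now, so Bob offers 5, keeping 5.
Round 2 (Alice proposes): Bob can get 5 next round, worth 0.5 × 5 = 2.5 now. Alice offers 2.5 and keeps 10 − 2.5 = 7.5.
Round 1 (Bob proposes): Alice can get 7.5 next round, worth 0.5 × 7.5 = 3.75 now. Bob offers 3.75 and keeps 10 − 3.75 = 6.25.

3.75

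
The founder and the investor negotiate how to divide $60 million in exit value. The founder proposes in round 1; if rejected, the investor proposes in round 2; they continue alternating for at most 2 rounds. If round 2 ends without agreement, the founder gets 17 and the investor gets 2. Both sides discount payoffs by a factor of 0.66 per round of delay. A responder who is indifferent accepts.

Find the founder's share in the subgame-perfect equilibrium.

Round 2 (the investor proposes): the founder gets 17 if talks fail, so the investor offers 17 and keeps 43.
Round 1 (the founder proposes): the investor can get 43 next round, worth 0.66 × 43 = 28.38 now, so the founder offers 28.38, keeping 31.62.

31.62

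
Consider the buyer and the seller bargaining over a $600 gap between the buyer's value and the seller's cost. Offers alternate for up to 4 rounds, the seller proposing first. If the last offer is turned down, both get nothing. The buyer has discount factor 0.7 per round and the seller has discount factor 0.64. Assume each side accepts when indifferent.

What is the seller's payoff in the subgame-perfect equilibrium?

260.64

Work backward from the last round.
Round 4 (the buyer proposes): the seller will accept anything ≥ 0, so the buyer offers 0 and keeps 600.
Round 3 (the seller proposes): the buyer can get 600 next round, worth 0.7 × 600 = 420 now, so the seller offers 420, keeping 180.
Round 2 (the buyer proposes): the seller can get 180 next round, worth 0.64 × 180 = 115.2 now; the buyer offers that and keeps 484.8.
Round 1 (the seller proposes): the buyer can get 484.8 next round, worth 0.7 × 484.8 = 339.36 now; the seller offers that and keeps 260.64.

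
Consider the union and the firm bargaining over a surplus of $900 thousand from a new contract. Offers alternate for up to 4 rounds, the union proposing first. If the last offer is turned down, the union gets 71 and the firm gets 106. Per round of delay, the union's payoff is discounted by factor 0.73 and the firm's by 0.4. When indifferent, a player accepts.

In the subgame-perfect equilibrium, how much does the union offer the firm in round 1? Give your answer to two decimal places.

Round 4 (the firm proposes): the union gets 71 if talks fail, so the firm offers 71 and keeps 829.
Round 3 (the union proposes): the firm can get 829 next round, worth 0.4 × 829 = 331.6 now; the union offers that and keeps 568.4.
Round 2 (the firm proposes): the union can get 568.4 next round, worth 0.73 × 568.4 = 414.932 now. The firm offers 414.932 and keeps 900 − 414.932 = 485.068.
Round 1 (the union proposes): the firm can get 485.068 next round, worth 0.4 × 485.068 = 194.0272 now; the union offers that and keeps 705.9728.

194.03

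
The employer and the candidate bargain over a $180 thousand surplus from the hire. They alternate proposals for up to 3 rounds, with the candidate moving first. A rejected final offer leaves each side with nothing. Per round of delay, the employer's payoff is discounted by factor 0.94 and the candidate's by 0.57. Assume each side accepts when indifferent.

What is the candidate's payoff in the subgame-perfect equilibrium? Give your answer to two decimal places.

107.24

Round 3 (the candidate proposes): the employer will accept anything ≥ 0, so the candidate offers 0 and keeps 180.
Round 2 (the employer proposes): the candidate can get 180 next round, worth 0.57 × 180 = 102.6 now, so the employer offers 102.6, keeping 77.4.
Round 1 (the candidate proposes): the employer can get 77.4 next round, worth 0.94 × 77.4 = 72.756 now. The candidate offers 72.756 and keeps 180 − 72.756 = 107.244.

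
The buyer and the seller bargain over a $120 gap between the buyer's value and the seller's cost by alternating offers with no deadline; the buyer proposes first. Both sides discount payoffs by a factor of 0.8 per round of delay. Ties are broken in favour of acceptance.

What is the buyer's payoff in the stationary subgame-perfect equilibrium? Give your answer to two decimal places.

When the buyer proposes, the seller accepts any offer worth at least 0.8 times what the seller would get by proposing next round; and vice versa.
This gives x = 120 − 0.8y and y = 120 − 0.8x, where x and y are each side's share when it proposes.
Hence (1 − 0.8·0.8)x = 120(1 − 0.8), i.e. 0.36·x = 24.
x ≈ 66.6667; the seller's share is 120 − x ≈ 53.3333.

66.67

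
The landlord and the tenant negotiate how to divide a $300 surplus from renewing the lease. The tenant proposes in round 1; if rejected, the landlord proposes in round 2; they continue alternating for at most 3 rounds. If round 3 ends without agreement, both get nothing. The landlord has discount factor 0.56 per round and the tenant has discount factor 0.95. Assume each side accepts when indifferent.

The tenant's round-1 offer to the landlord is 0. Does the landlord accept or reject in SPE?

Work out the landlord's continuation value if the offer is rejected.
Round 3 (the tenant proposes): the landlord will accept anything ≥ 0, so the tenant offers 0 and keeps 300.
Round 2 (the landlord proposes): the tenant can get 300 next round, worth 0.95 × 300 = 285 now; the landlord offers that and keeps 15.
So by rejecting in round 1, the landlord gets 15 next round, worth 0.56 × 15 = 8.4 now.
Offer 0 < 8.4, so the landlord rejects.

Reject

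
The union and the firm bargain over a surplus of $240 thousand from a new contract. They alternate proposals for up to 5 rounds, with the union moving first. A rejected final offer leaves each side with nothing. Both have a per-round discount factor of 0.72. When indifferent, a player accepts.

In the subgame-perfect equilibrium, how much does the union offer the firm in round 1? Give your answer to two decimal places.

Round 5 (the union proposes): the firm will accept anything ≥ 0, so the union offers 0 and keeps 240.
Round 4 (the firm proposes): the union can get 240 next round, worth 0.72 × 240 = 172.8 now; the firm offers that and keeps 67.2.
Round 3 (the union proposes): the firm can get 67.2 next round, worth 0.72 × 67.2 = 48.384 now, so the union offers 48.384, keeping 191.616.
Round 2 (the firm proposes): the union can get 191.616 next round, worth 0.72 × 191.616 = 137.96352 now. The firm offers 137.96352 and keeps 240 − 137.96352 = 102.03648.
Round 1 (the union proposes): the firm can get 102.03648 next round, worth 0.72 × 102.03648 = 73.4662656 now, so the union offers 73.4662656, keeping 166.5337344.

73.47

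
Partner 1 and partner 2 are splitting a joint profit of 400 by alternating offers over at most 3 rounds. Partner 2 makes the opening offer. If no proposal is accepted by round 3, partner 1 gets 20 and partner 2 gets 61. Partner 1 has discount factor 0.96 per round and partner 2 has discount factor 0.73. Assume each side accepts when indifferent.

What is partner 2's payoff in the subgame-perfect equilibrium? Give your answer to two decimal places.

Round 3 (partner 2 proposes): partner 1 gets 20 if talks fail, so partner 2 offers 20 and keeps 380.
Round 2 (partner 1 proposes): partner 2 can get 380 next round, worth 0.73 × 380 = 277.4 now; partner 1 offers that and keeps 122.6.
Round 1 (partner 2 proposes): partner 1 can get 122.6 next round, worth 0.96 × 122.6 = 117.696 now. Partner 2 offers 117.696 and keeps 400 − 117.696 = 282.304.

282.30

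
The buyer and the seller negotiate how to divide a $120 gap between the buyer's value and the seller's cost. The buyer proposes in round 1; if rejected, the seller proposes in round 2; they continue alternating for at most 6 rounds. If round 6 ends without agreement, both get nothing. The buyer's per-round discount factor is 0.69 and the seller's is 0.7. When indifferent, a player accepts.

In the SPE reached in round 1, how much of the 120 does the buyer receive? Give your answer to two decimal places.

61.79

Round 6 (the seller proposes): the buyer will accept anything ≥ 0, so the seller offers 0 and keeps 120.
Round 5 (the buyer proposes): the seller can get 120 next round, worth 0.7 × 120 = 84 now, so the buyer offers 84, keeping 36.
Round 4 (the seller proposes): the buyer can get 36 next round, worth 0.69 × 36 = 24.84 now; the seller offers that and keeps 95.16.
Round 3 (the buyer proposes): the seller can get 95.16 next round, worth 0.7 × 95.16 = 66.612 now. The buyer offers 66.612 and keeps 120 − 66.612 = 53.388.
Round 2 (the seller proposes): the buyer can get 53.388 next round, worth 0.69 × 53.388 = 36.83772 now. The seller offers 36.83772 and keeps 120 − 36.83772 = 83.16228.
Round 1 (the buyer proposes): the seller can get 83.16228 next round, worth 0.7 × 83.16228 = 58.213596 now, so the buyer offers 58.213596, keeping 61.786404.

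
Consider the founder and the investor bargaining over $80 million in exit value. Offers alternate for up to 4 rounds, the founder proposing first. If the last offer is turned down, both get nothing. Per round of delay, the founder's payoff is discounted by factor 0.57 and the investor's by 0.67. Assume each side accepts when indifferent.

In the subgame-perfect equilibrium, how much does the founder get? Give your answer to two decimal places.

36.48

By backward induction:
Round 4 (the investor proposes): the founder will accept anything ≥ 0, so the investor offers 0 and keeps 80.
Round 3 (the founder proposes): the investor can get 80 next round, worth 0.67 × 80 = 53.6 now, so the founder offers 53.6, keeping 26.4.
Round 2 (the investor proposes): the founder can get 26.4 next round, worth 0.57 × 26.4 = 15.048 now, so the investor offers 15.048, keeping 64.952.
Round 1 (the founder proposes): the investor can get 64.952 next round, worth 0.67 × 64.952 = 43.51784 now, so the founder offers 43.51784, keeping 36.48216.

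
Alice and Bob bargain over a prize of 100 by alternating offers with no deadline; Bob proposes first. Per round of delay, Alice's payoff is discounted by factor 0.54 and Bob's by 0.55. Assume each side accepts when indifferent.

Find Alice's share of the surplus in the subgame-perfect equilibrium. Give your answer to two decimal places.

Let x be Bob's share when Bob proposes and y be Alice's share when Alice proposes.
Alice accepts iff offered ≥ 0.54·y, so x = 100 − 0.54y. Symmetrically y = 100 − 0.55x.
Substituting: x = 100 − 0.54(100 − 0.55x), giving x(1 − 0.55·0.54) = 100(1 − 0.54).
So x = 100 × 0.46 / 0.703 ≈ 65.4339, and Alice receives 100 − x ≈ 34.5661.

34.57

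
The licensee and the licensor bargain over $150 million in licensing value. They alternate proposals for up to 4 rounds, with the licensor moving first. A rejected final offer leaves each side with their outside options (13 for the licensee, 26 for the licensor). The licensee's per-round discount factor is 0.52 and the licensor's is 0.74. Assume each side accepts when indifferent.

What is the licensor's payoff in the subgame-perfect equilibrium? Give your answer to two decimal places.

Round 4 (the licensee proposes): the licensor gets 26 if talks fail, so the licensee offers 26 and keeps 124.
Round 3 (the licensor proposes): the licensee can get 124 next round, worth 0.52 × 124 = 64.48 now, so the licensor offers 64.48, keeping 85.52.
Round 2 (the licensee proposes): the licensor can get 85.52 next round, worth 0.74 × 85.52 = 63.2848 now. The licensee offers 63.2848 and keeps 150 − 63.2848 = 86.7152.
Round 1 (the licensor proposes): the licensee can get 86.7152 next round, worth 0.52 × 86.7152 = 45.091904 now. The licensor offers 45.091904 and keeps 150 − 45.091904 = 104.908096.

104.91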